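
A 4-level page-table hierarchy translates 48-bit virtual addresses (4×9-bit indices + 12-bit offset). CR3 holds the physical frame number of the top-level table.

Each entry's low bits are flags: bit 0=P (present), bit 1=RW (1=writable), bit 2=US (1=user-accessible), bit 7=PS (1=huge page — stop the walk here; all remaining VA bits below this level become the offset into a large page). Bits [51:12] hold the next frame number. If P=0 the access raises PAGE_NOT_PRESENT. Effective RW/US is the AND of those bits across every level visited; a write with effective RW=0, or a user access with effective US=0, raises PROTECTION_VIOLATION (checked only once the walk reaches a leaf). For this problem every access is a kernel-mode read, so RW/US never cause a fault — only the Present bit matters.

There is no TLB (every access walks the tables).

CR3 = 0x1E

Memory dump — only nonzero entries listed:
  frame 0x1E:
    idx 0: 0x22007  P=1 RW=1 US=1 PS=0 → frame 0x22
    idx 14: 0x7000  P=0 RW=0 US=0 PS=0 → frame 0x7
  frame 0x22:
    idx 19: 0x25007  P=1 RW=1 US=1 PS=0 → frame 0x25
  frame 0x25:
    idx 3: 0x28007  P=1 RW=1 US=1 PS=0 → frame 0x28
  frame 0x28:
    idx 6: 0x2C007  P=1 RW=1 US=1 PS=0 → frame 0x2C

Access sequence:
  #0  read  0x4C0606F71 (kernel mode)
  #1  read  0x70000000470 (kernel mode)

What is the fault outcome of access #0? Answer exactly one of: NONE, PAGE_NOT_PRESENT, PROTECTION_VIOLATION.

Trace:
#0 VA=0x4C0606F71 (r,kernel):
  lvl0: tbl 0x1E, slot 0 ⇒ 0x22007 (P1/RW1/US1/PS0)
  lvl1: tbl 0x22, slot 19 ⇒ 0x25007 (P1/RW1/US1/PS0)
  lvl2: tbl 0x25, slot 3 ⇒ 0x28007 (P1/RW1/US1/PS0)
  lvl3: tbl 0x28, slot 6 ⇒ 0x2C007 (P1/RW1/US1/PS0)
  ⇒ phys 0x2CF71  [4 reads]
#1 VA=0x70000000470 (r,kernel):
  lvl0: tbl 0x1E, slot 14 ⇒ 0x7000 (P0/RW0/US0/PS0)
  ✗ PAGE_NOT_PRESENT  [1 reads]

Access #0 fault: NONE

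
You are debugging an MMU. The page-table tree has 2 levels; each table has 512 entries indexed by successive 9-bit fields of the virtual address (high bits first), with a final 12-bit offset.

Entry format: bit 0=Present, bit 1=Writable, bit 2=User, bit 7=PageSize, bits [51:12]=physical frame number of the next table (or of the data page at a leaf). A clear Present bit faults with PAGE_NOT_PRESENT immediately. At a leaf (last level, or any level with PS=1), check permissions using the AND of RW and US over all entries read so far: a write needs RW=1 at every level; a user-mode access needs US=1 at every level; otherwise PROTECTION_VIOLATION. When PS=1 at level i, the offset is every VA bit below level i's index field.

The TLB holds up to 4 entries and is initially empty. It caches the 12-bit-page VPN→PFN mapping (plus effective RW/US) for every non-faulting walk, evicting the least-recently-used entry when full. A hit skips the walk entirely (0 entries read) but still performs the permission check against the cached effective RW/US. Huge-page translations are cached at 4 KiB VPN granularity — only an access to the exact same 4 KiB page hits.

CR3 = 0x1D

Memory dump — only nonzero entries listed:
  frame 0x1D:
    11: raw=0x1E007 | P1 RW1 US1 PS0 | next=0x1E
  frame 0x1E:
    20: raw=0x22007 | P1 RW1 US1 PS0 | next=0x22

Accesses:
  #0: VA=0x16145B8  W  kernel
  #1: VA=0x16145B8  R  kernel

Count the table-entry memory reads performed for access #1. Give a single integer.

Walk each access:
#0 VA=0x16145B8 (w,kernel):
  lvl0: tbl 0x1D, slot 11 ⇒ 0x1E007 (P1/RW1/US1/PS0)
  lvl1: tbl 0x1E, slot 20 ⇒ 0x22007 (P1/RW1/US1/PS0)
  ✓ 0x225B8  — 2 lookups
#1 VA=0x16145B8 (r,kernel):
  TLB hit vpn=0x1614 → PA=0x225B8

Entries read for #1: 0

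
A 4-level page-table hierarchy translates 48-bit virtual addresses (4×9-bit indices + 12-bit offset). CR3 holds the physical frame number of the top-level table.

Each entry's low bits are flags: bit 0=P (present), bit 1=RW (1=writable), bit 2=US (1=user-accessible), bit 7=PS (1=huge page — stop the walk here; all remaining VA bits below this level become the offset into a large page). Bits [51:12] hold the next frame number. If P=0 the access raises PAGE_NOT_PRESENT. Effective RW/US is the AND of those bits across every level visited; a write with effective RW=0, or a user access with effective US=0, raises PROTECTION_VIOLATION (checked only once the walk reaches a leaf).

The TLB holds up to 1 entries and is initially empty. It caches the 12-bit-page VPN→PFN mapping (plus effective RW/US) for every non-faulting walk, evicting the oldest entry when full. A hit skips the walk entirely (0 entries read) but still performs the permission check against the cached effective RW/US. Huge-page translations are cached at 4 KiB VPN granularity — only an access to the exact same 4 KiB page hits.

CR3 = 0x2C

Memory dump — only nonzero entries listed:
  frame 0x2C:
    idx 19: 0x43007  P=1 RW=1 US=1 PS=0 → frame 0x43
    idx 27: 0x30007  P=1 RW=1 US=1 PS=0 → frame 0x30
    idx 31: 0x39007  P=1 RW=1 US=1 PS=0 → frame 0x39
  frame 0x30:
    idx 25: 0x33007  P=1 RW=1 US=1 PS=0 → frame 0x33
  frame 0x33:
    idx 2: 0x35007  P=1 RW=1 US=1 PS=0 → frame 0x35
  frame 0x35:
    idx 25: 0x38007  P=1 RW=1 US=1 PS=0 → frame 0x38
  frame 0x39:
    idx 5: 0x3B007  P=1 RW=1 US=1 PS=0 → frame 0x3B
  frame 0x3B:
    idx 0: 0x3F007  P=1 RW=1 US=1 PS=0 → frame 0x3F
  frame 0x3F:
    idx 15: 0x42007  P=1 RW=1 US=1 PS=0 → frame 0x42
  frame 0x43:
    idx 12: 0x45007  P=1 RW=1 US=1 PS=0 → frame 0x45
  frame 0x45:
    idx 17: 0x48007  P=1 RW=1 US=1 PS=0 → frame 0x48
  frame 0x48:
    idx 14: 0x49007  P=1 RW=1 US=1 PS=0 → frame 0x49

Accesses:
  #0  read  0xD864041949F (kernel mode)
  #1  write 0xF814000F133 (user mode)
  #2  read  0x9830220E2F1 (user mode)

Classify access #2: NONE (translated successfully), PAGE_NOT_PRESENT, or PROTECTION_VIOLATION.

Walk each access:
#0 VA=0xD864041949F (r,kernel):
  L0: frame=0x2C idx=27 entry=0x30007 [P=1 RW=1 US=1 PS=0]
  L1: frame=0x30 idx=25 entry=0x33007 [P=1 RW=1 US=1 PS=0]
  L2: frame=0x33 idx=2 entry=0x35007 [P=1 RW=1 US=1 PS=0]
  L3: frame=0x35 idx=25 entry=0x38007 [P=1 RW=1 US=1 PS=0]
  ✓ 0x3849F  — 4 lookups
#1 VA=0xF814000F133 (w,user):
  L0: frame=0x2C idx=31 entry=0x39007 [P=1 RW=1 US=1 PS=0]
  L1: frame=0x39 idx=5 entry=0x3B007 [P=1 RW=1 US=1 PS=0]
  L2: frame=0x3B idx=0 entry=0x3F007 [P=1 RW=1 US=1 PS=0]
  L3: frame=0x3F idx=15 entry=0x42007 [P=1 RW=1 US=1 PS=0]
  ✓ 0x42133  — 4 lookups
#2 VA=0x9830220E2F1 (r,user):
  L0: frame=0x2C idx=19 entry=0x43007 [P=1 RW=1 US=1 PS=0]
  L1: frame=0x43 idx=12 entry=0x45007 [P=1 RW=1 US=1 PS=0]
  L2: frame=0x45 idx=17 entry=0x48007 [P=1 RW=1 US=1 PS=0]
  L3: frame=0x48 idx=14 entry=0x49007 [P=1 RW=1 US=1 PS=0]
  ✓ 0x492F1  — 4 lookups

Access #2 fault: NONE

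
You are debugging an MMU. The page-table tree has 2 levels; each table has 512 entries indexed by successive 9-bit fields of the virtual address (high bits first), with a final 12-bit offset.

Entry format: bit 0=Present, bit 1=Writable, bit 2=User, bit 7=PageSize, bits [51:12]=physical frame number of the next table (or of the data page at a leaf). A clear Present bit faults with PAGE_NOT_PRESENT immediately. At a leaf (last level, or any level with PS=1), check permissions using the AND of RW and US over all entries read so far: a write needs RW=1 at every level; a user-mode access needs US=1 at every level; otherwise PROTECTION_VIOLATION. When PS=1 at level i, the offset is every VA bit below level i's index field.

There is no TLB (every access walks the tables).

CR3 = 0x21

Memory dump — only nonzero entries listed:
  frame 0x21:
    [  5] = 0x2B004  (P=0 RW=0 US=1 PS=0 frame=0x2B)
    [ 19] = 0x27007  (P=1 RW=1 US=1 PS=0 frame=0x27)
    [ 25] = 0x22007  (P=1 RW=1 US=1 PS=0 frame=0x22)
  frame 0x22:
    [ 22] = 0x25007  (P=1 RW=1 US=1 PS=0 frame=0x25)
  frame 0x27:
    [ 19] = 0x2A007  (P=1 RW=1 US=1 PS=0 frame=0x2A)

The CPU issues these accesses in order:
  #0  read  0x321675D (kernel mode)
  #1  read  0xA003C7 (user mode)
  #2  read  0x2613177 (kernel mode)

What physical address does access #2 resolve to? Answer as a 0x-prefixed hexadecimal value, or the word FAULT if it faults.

Trace:
#0 VA=0x321675D (r,kernel):
  [0] read 0x21 idx=25: raw=0x22007 flags P=1 W=1 U=1 S=0
  [1] read 0x22 idx=22: raw=0x25007 flags P=1 W=1 U=1 S=0
  ⇒ phys 0x2575D  [2 reads]
#1 VA=0xA003C7 (r,user):
  [0] read 0x21 idx=5: raw=0x2B004 flags P=0 W=0 U=1 S=0
  → PAGE_NOT_PRESENT  (1 entries read)
#2 VA=0x2613177 (r,kernel):
  [0] read 0x21 idx=19: raw=0x27007 flags P=1 W=1 U=1 S=0
  [1] read 0x27 idx=19: raw=0x2A007 flags P=1 W=1 U=1 S=0
  ⇒ phys 0x2A177  [2 reads]

Access #2 PA: 0x2A177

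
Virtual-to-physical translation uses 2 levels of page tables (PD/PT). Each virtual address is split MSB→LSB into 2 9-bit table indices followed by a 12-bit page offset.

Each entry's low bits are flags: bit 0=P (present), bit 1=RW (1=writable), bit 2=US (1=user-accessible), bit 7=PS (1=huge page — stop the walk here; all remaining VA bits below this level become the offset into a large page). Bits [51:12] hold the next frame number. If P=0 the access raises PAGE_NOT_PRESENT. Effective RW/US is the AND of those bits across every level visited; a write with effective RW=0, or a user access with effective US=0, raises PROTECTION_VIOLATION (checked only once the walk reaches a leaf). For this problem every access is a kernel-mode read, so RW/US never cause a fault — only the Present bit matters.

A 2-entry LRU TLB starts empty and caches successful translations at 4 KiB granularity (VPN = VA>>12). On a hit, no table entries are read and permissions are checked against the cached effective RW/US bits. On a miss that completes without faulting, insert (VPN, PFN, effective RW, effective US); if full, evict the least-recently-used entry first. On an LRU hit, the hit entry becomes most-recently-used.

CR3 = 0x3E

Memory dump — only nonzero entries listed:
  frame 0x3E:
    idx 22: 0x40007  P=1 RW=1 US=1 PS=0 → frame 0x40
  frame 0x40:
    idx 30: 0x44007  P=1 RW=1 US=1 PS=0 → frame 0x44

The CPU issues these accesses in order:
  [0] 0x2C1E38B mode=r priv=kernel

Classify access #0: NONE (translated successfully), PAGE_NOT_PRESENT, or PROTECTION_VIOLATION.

Walk each access:
#0 VA=0x2C1E38B (r,kernel):
  L0 @0x3E[22] → 0x40007  P=1,RW=1,US=1,PS=0
  L1 @0x40[30] → 0x44007  P=1,RW=1,US=1,PS=0
  ✓ 0x4438B  — 2 lookups

Access #0 fault: NONE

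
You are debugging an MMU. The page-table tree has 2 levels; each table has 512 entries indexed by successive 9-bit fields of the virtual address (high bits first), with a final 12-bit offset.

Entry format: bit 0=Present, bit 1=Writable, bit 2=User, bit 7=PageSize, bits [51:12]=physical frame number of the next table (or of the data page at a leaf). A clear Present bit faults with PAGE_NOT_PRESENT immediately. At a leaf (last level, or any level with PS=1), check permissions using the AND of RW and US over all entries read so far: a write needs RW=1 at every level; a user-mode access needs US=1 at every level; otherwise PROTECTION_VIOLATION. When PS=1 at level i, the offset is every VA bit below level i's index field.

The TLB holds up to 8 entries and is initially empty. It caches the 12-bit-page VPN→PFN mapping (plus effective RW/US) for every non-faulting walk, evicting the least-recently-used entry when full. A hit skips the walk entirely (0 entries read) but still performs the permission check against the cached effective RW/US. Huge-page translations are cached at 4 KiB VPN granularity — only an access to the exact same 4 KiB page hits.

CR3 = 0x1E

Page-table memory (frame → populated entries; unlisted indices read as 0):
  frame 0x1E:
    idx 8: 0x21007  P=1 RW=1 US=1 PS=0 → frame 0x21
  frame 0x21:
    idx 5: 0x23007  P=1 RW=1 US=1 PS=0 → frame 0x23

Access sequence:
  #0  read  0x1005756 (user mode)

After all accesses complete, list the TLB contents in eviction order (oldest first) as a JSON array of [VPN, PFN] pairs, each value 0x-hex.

Trace:
#0 VA=0x1005756 (r,user):
  lvl0: tbl 0x1E, slot 8 ⇒ 0x21007 (P1/RW1/US1/PS0)
  lvl1: tbl 0x21, slot 5 ⇒ 0x23007 (P1/RW1/US1/PS0)
  ⇒ phys 0x23756  [2 reads]

TLB: [["0x1005", "0x23"]]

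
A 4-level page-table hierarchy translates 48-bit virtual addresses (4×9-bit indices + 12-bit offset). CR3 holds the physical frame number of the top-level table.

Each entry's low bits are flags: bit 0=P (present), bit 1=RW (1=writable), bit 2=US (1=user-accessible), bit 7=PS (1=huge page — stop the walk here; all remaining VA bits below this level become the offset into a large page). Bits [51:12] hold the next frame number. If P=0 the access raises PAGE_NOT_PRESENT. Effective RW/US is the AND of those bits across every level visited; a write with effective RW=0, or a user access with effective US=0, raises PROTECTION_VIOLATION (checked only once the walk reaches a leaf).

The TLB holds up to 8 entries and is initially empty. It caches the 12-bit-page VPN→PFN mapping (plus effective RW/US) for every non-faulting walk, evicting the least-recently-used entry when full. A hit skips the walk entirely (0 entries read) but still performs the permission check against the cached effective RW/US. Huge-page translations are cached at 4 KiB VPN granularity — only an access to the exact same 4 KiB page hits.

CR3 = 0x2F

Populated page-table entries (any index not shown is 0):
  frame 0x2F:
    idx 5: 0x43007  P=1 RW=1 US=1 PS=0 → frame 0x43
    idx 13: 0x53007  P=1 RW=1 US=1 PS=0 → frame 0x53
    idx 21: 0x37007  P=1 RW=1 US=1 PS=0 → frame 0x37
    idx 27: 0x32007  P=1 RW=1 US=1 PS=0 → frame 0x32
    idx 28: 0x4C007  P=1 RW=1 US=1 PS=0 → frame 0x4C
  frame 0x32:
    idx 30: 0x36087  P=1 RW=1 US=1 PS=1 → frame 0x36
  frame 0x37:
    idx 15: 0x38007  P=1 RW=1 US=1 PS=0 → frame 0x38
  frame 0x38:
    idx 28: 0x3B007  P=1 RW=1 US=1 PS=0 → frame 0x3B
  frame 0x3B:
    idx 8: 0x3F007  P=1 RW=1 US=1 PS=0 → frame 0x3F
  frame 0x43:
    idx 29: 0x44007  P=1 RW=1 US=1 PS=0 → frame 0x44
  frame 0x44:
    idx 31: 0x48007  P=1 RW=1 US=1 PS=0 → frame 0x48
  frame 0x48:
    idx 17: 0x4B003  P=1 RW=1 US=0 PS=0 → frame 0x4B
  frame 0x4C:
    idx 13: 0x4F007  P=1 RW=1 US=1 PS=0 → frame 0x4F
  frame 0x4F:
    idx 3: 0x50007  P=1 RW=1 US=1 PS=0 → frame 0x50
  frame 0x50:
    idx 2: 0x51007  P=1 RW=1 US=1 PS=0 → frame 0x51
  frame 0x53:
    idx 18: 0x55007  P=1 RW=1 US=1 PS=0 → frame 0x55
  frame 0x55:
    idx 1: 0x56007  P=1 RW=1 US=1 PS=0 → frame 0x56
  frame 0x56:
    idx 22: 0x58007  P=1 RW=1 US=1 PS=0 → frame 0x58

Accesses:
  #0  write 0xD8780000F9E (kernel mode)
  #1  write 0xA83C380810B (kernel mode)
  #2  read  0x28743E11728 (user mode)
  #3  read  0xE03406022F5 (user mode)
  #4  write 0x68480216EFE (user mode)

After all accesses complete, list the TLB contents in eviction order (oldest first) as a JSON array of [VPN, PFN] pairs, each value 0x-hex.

Walk each access:
#0 VA=0xD8780000F9E (w,kernel):
  lvl0: tbl 0x2F, slot 27 ⇒ 0x32007 (P1/RW1/US1/PS0)
  lvl1: tbl 0x32, slot 30 ⇒ 0x36087 (P1/RW1/US1/PS1)
  ⇒ phys 0x36F9E (huge @L1)  [2 reads]
#1 VA=0xA83C380810B (w,kernel):
  lvl0: tbl 0x2F, slot 21 ⇒ 0x37007 (P1/RW1/US1/PS0)
  lvl1: tbl 0x37, slot 15 ⇒ 0x38007 (P1/RW1/US1/PS0)
  lvl2: tbl 0x38, slot 28 ⇒ 0x3B007 (P1/RW1/US1/PS0)
  lvl3: tbl 0x3B, slot 8 ⇒ 0x3F007 (P1/RW1/US1/PS0)
  ⇒ phys 0x3F10B  [4 reads]
#2 VA=0x28743E11728 (r,user):
  lvl0: tbl 0x2F, slot 5 ⇒ 0x43007 (P1/RW1/US1/PS0)
  lvl1: tbl 0x43, slot 29 ⇒ 0x44007 (P1/RW1/US1/PS0)
  lvl2: tbl 0x44, slot 31 ⇒ 0x48007 (P1/RW1/US1/PS0)
  lvl3: tbl 0x48, slot 17 ⇒ 0x4B003 (P1/RW1/US0/PS0)
  → PROTECTION_VIOLATION  (4 entries read)
#3 VA=0xE03406022F5 (r,user):
  lvl0: tbl 0x2F, slot 28 ⇒ 0x4C007 (P1/RW1/US1/PS0)
  lvl1: tbl 0x4C, slot 13 ⇒ 0x4F007 (P1/RW1/US1/PS0)
  lvl2: tbl 0x4F, slot 3 ⇒ 0x50007 (P1/RW1/US1/PS0)
  lvl3: tbl 0x50, slot 2 ⇒ 0x51007 (P1/RW1/US1/PS0)
  ⇒ phys 0x512F5  [4 reads]
#4 VA=0x68480216EFE (w,user):
  lvl0: tbl 0x2F, slot 13 ⇒ 0x53007 (P1/RW1/US1/PS0)
  lvl1: tbl 0x53, slot 18 ⇒ 0x55007 (P1/RW1/US1/PS0)
  lvl2: tbl 0x55, slot 1 ⇒ 0x56007 (P1/RW1/US1/PS0)
  lvl3: tbl 0x56, slot 22 ⇒ 0x58007 (P1/RW1/US1/PS0)
  ⇒ phys 0x58EFE  [4 reads]

TLB: [["0xD8780000", "0x36"], ["0xA83C3808", "0x3F"], ["0xE0340602", "0x51"], ["0x68480216", "0x58"]]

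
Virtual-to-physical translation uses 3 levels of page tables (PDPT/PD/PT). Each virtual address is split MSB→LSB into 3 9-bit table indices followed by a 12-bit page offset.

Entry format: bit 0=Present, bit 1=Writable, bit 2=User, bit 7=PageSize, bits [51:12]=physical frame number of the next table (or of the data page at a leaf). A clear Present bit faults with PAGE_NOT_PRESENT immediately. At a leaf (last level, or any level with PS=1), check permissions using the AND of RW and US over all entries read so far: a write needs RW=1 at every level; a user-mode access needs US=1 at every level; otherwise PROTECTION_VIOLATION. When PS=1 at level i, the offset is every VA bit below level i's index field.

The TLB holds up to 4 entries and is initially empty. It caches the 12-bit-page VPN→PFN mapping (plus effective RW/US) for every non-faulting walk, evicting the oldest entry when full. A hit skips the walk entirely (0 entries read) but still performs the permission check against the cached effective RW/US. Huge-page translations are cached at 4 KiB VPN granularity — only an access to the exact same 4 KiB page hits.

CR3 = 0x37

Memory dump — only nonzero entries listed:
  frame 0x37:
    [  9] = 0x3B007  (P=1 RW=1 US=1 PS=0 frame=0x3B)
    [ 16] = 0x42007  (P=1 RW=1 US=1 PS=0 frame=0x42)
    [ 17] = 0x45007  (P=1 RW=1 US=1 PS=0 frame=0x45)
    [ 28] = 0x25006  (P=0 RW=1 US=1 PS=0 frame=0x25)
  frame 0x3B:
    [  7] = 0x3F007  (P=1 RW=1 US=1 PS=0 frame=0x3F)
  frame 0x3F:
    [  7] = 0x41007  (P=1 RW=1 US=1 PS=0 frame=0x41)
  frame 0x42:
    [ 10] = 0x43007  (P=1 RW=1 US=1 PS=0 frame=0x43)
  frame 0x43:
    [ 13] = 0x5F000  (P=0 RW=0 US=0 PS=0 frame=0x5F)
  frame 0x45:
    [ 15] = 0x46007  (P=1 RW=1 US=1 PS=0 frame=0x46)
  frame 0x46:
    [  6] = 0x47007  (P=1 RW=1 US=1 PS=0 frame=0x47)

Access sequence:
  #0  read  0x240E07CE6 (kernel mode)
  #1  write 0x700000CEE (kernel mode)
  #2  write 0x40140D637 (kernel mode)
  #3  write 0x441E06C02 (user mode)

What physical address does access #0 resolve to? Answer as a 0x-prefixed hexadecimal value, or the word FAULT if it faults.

Trace:
#0 VA=0x240E07CE6 (r,kernel):
  [0] read 0x37 idx=9: raw=0x3B007 flags P=1 W=1 U=1 S=0
  [1] read 0x3B idx=7: raw=0x3F007 flags P=1 W=1 U=1 S=0
  [2] read 0x3F idx=7: raw=0x41007 flags P=1 W=1 U=1 S=0
  ✓ 0x41CE6  — 3 lookups
#1 VA=0x700000CEE (w,kernel):
  [0] read 0x37 idx=28: raw=0x25006 flags P=0 W=1 U=1 S=0
  ✗ PAGE_NOT_PRESENT  [1 reads]
#2 VA=0x40140D637 (w,kernel):
  [0] read 0x37 idx=16: raw=0x42007 flags P=1 W=1 U=1 S=0
  [1] read 0x42 idx=10: raw=0x43007 flags P=1 W=1 U=1 S=0
  [2] read 0x43 idx=13: raw=0x5F000 flags P=0 W=0 U=0 S=0
  ✗ PAGE_NOT_PRESENT  [3 reads]
#3 VA=0x441E06C02 (w,user):
  [0] read 0x37 idx=17: raw=0x45007 flags P=1 W=1 U=1 S=0
  [1] read 0x45 idx=15: raw=0x46007 flags P=1 W=1 U=1 S=0
  [2] read 0x46 idx=6: raw=0x47007 flags P=1 W=1 U=1 S=0
  ✓ 0x47C02  — 3 lookups

Access #0 PA: 0x41CE6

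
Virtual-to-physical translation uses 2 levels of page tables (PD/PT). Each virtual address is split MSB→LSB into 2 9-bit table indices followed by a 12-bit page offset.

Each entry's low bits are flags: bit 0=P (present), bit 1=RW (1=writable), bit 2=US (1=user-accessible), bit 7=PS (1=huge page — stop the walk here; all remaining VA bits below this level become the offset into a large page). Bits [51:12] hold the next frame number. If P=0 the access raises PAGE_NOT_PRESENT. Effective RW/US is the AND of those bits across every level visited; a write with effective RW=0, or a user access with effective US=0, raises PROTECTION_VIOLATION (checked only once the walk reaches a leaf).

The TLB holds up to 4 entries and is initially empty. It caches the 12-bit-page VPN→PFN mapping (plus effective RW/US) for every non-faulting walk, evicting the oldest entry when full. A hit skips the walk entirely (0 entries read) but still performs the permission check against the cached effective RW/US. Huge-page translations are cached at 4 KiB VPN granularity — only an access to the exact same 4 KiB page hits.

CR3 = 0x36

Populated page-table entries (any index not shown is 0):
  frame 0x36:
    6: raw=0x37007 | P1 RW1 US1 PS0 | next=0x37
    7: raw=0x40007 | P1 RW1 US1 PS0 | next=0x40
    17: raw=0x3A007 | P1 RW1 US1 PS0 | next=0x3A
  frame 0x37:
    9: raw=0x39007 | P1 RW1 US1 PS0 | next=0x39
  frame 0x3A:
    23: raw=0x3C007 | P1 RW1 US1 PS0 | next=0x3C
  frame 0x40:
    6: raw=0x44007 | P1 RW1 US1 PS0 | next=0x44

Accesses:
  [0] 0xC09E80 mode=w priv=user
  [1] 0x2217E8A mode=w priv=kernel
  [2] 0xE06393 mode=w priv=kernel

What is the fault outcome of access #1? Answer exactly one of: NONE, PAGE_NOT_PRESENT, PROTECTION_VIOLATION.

Trace:
#0 VA=0xC09E80 (w,user):
  L0 @0x36[6] → 0x37007  P=1,RW=1,US=1,PS=0
  L1 @0x37[9] → 0x39007  P=1,RW=1,US=1,PS=0
  ⇒ phys 0x39E80  [2 reads]
#1 VA=0x2217E8A (w,kernel):
  L0 @0x36[17] → 0x3A007  P=1,RW=1,US=1,PS=0
  L1 @0x3A[23] → 0x3C007  P=1,RW=1,US=1,PS=0
  ⇒ phys 0x3CE8A  [2 reads]
#2 VA=0xE06393 (w,kernel):
  L0 @0x36[7] → 0x40007  P=1,RW=1,US=1,PS=0
  L1 @0x40[6] → 0x44007  P=1,RW=1,US=1,PS=0
  ⇒ phys 0x44393  [2 reads]

Access #1 fault: NONE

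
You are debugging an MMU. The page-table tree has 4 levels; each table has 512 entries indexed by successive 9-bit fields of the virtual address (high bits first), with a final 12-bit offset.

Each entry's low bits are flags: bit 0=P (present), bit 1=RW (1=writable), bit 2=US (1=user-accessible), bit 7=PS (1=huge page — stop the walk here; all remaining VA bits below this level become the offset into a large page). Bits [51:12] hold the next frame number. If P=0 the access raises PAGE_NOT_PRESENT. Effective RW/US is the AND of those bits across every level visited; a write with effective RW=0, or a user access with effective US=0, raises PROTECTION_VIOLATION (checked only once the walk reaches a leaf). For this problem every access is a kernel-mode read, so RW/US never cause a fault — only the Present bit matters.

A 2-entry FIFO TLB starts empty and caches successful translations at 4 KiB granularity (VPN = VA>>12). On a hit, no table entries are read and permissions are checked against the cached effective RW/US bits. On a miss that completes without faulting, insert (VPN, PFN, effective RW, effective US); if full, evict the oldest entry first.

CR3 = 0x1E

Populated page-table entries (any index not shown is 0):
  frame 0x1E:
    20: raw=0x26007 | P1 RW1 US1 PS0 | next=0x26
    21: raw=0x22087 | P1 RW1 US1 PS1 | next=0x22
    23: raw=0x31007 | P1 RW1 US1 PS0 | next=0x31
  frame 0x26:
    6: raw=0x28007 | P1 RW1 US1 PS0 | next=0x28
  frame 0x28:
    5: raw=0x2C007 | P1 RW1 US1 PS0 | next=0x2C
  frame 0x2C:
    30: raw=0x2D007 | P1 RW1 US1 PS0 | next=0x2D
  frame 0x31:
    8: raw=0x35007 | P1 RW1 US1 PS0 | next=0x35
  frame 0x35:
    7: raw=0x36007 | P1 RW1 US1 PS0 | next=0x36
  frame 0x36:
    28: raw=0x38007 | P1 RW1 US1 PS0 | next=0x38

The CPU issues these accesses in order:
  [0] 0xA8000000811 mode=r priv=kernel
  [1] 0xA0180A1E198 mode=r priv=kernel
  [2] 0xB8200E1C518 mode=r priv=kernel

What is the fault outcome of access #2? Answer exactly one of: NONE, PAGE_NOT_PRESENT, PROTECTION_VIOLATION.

Walk each access:
#0 VA=0xA8000000811 (r,kernel):
  lvl0: tbl 0x1E, slot 21 ⇒ 0x22087 (P1/RW1/US1/PS1)
  ⇒ phys 0x22811 (huge @L0)  [1 reads]
#1 VA=0xA0180A1E198 (r,kernel):
  lvl0: tbl 0x1E, slot 20 ⇒ 0x26007 (P1/RW1/US1/PS0)
  lvl1: tbl 0x26, slot 6 ⇒ 0x28007 (P1/RW1/US1/PS0)
  lvl2: tbl 0x28, slot 5 ⇒ 0x2C007 (P1/RW1/US1/PS0)
  lvl3: tbl 0x2C, slot 30 ⇒ 0x2D007 (P1/RW1/US1/PS0)
  ⇒ phys 0x2D198  [4 reads]
#2 VA=0xB8200E1C518 (r,kernel):
  lvl0: tbl 0x1E, slot 23 ⇒ 0x31007 (P1/RW1/US1/PS0)
  lvl1: tbl 0x31, slot 8 ⇒ 0x35007 (P1/RW1/US1/PS0)
  lvl2: tbl 0x35, slot 7 ⇒ 0x36007 (P1/RW1/US1/PS0)
  lvl3: tbl 0x36, slot 28 ⇒ 0x38007 (P1/RW1/US1/PS0)
  ⇒ phys 0x38518  [4 reads]

Access #2 fault: NONE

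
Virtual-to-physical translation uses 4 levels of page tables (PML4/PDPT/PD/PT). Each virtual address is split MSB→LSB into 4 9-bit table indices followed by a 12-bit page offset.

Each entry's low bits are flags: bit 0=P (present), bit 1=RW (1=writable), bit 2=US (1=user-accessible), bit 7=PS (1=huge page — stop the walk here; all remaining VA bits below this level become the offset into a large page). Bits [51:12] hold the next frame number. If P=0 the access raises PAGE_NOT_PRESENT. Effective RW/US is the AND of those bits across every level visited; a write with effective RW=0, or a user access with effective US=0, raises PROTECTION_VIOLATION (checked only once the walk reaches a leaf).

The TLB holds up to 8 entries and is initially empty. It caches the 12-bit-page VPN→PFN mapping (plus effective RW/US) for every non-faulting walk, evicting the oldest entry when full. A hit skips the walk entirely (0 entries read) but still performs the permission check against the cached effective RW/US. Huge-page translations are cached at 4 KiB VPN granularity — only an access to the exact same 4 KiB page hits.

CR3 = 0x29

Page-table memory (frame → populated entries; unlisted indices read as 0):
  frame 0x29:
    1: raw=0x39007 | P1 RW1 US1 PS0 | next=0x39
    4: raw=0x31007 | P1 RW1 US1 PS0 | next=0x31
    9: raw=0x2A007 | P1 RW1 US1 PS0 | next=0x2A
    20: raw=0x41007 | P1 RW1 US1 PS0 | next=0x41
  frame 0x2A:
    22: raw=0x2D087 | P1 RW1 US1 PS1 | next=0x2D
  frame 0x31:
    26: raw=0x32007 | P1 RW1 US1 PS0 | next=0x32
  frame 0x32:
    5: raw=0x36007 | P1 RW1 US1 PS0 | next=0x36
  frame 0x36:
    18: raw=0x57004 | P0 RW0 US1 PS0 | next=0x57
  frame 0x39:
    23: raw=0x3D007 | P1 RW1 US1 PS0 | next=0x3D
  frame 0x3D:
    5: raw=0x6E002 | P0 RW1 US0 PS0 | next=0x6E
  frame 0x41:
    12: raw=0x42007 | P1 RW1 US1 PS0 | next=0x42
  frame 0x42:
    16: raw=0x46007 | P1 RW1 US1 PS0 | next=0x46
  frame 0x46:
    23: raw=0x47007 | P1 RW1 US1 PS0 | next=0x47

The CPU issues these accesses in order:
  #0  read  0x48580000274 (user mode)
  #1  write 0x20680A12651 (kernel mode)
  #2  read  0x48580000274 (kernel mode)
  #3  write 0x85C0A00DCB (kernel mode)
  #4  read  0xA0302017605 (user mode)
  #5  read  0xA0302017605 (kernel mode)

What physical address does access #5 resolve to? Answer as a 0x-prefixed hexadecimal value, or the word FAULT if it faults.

Per-access translation:
#0 VA=0x48580000274 (r,user):
  [0] read 0x29 idx=9: raw=0x2A007 flags P=1 W=1 U=1 S=0
  [1] read 0x2A idx=22: raw=0x2D087 flags P=1 W=1 U=1 S=1
  ✓ 0x2D274 (huge @L1)  — 2 lookups
#1 VA=0x20680A12651 (w,kernel):
  [0] read 0x29 idx=4: raw=0x31007 flags P=1 W=1 U=1 S=0
  [1] read 0x31 idx=26: raw=0x32007 flags P=1 W=1 U=1 S=0
  [2] read 0x32 idx=5: raw=0x36007 flags P=1 W=1 U=1 S=0
  [3] read 0x36 idx=18: raw=0x57004 flags P=0 W=0 U=1 S=0
  ⇒ fault: PAGE_NOT_PRESENT  — 4 lookups
#2 VA=0x48580000274 (r,kernel):
  TLB hit vpn=0x48580000 → PA=0x2D274
#3 VA=0x85C0A00DCB (w,kernel):
  [0] read 0x29 idx=1: raw=0x39007 flags P=1 W=1 U=1 S=0
  [1] read 0x39 idx=23: raw=0x3D007 flags P=1 W=1 U=1 S=0
  [2] read 0x3D idx=5: raw=0x6E002 flags P=0 W=1 U=0 S=0
  ⇒ fault: PAGE_NOT_PRESENT  — 3 lookups
#4 VA=0xA0302017605 (r,user):
  [0] read 0x29 idx=20: raw=0x41007 flags P=1 W=1 U=1 S=0
  [1] read 0x41 idx=12: raw=0x42007 flags P=1 W=1 U=1 S=0
  [2] read 0x42 idx=16: raw=0x46007 flags P=1 W=1 U=1 S=0
  [3] read 0x46 idx=23: raw=0x47007 flags P=1 W=1 U=1 S=0
  ✓ 0x47605  — 4 lookups
#5 VA=0xA0302017605 (r,kernel):
  TLB hit vpn=0xA0302017 → PA=0x47605

Access #5 PA: 0x47605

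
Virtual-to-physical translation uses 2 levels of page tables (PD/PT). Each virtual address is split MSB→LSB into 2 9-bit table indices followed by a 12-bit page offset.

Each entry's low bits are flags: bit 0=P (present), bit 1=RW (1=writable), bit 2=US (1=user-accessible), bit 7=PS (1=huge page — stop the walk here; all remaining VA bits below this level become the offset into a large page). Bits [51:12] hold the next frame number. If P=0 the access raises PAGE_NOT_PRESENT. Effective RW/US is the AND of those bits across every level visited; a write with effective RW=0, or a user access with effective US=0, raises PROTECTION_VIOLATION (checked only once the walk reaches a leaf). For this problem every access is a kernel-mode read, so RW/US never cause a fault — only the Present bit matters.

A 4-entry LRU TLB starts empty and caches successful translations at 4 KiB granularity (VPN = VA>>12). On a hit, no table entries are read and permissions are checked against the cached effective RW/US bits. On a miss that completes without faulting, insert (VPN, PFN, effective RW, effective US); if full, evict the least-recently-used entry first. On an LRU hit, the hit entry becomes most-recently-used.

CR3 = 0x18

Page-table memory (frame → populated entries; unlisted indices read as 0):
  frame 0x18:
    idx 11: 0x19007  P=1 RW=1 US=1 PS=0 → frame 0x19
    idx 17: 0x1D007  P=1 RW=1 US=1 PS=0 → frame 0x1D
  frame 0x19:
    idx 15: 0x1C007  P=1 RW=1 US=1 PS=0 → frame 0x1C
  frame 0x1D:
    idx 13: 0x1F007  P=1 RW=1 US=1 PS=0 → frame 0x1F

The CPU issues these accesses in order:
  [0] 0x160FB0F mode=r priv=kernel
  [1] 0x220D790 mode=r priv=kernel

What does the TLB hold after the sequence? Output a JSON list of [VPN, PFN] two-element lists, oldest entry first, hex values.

Per-access translation:
#0 VA=0x160FB0F (r,kernel):
  [0] read 0x18 idx=11: raw=0x19007 flags P=1 W=1 U=1 S=0
  [1] read 0x19 idx=15: raw=0x1C007 flags P=1 W=1 U=1 S=0
  → PA=0x1CB0F  (2 entries read)
#1 VA=0x220D790 (r,kernel):
  [0] read 0x18 idx=17: raw=0x1D007 flags P=1 W=1 U=1 S=0
  [1] read 0x1D idx=13: raw=0x1F007 flags P=1 W=1 U=1 S=0
  → PA=0x1F790  (2 entries read)

TLB: [["0x160F", "0x1C"], ["0x220D", "0x1F"]]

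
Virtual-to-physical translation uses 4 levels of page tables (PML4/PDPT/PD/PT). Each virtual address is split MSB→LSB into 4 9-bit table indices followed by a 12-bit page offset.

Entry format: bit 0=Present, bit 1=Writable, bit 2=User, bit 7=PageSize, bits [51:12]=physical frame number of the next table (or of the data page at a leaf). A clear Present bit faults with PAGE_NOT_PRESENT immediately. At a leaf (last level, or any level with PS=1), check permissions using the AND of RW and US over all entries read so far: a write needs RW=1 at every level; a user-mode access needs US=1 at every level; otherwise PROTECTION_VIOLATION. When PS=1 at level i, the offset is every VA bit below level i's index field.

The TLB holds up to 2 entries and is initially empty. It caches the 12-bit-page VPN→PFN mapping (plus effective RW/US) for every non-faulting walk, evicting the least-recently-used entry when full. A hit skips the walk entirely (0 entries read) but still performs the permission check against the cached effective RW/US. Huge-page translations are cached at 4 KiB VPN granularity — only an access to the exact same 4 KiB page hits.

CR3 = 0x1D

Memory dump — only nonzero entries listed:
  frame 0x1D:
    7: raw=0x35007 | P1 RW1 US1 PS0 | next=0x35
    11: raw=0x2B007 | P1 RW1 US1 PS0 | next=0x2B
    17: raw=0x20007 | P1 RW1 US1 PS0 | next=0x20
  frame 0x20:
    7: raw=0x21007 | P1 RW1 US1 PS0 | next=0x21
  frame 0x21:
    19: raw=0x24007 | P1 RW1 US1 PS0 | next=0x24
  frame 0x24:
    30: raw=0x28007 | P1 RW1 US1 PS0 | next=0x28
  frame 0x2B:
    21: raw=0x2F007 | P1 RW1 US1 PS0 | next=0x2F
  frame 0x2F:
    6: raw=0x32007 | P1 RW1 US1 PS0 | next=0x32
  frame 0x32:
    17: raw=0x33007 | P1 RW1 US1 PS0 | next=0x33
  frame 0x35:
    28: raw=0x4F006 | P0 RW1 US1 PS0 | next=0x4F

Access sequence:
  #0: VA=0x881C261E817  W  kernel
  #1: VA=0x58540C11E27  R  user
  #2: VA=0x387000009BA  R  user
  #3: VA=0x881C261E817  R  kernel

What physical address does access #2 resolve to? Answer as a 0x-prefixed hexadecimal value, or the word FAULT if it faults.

Per-access translation:
#0 VA=0x881C261E817 (w,kernel):
  [0] read 0x1D idx=17: raw=0x20007 flags P=1 W=1 U=1 S=0
  [1] read 0x20 idx=7: raw=0x21007 flags P=1 W=1 U=1 S=0
  [2] read 0x21 idx=19: raw=0x24007 flags P=1 W=1 U=1 S=0
  [3] read 0x24 idx=30: raw=0x28007 flags P=1 W=1 U=1 S=0
  → PA=0x28817  (4 entries read)
#1 VA=0x58540C11E27 (r,user):
  [0] read 0x1D idx=11: raw=0x2B007 flags P=1 W=1 U=1 S=0
  [1] read 0x2B idx=21: raw=0x2F007 flags P=1 W=1 U=1 S=0
  [2] read 0x2F idx=6: raw=0x32007 flags P=1 W=1 U=1 S=0
  [3] read 0x32 idx=17: raw=0x33007 flags P=1 W=1 U=1 S=0
  → PA=0x33E27  (4 entries read)
#2 VA=0x387000009BA (r,user):
  [0] read 0x1D idx=7: raw=0x35007 flags P=1 W=1 U=1 S=0
  [1] read 0x35 idx=28: raw=0x4F006 flags P=0 W=1 U=1 S=0
  → PAGE_NOT_PRESENT  (2 entries read)
#3 VA=0x881C261E817 (r,kernel):
  TLB hit vpn=0x881C261E → PA=0x28817

Access #2 PA: FAULT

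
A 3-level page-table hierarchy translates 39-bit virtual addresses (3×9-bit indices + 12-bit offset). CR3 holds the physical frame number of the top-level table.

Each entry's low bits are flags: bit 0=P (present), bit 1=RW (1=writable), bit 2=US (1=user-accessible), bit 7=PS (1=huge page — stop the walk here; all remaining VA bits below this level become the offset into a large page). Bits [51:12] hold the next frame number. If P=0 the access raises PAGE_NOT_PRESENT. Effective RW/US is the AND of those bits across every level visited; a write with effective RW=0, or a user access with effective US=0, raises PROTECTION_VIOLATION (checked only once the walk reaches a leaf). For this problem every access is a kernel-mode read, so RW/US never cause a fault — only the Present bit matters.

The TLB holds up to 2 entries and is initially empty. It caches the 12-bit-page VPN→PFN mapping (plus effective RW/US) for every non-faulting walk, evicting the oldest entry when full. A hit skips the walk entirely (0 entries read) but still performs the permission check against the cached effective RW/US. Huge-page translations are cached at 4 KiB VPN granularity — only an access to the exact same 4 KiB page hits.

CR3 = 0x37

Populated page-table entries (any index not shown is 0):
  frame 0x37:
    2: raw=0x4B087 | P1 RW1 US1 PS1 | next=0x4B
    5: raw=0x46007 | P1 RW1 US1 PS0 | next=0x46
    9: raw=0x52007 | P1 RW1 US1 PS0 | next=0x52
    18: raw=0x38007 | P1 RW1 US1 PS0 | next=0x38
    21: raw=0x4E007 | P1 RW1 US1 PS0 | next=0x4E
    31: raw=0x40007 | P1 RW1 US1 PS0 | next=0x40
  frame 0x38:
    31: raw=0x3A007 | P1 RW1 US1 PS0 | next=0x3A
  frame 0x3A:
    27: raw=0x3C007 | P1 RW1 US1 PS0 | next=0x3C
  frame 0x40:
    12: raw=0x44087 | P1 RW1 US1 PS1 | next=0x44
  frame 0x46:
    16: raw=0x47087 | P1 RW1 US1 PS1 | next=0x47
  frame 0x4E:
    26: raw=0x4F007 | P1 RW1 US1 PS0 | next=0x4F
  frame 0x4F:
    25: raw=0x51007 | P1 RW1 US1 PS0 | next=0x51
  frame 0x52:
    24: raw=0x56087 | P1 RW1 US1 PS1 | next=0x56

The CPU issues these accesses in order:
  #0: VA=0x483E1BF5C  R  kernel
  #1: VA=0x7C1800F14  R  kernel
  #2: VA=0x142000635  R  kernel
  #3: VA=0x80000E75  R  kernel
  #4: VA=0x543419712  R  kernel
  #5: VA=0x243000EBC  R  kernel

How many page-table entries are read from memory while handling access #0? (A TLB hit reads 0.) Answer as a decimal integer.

Walk each access:
#0 VA=0x483E1BF5C (r,kernel):
  L0 @0x37[18] → 0x38007  P=1,RW=1,US=1,PS=0
  L1 @0x38[31] → 0x3A007  P=1,RW=1,US=1,PS=0
  L2 @0x3A[27] → 0x3C007  P=1,RW=1,US=1,PS=0
  ✓ 0x3CF5C  — 3 lookups
#1 VA=0x7C1800F14 (r,kernel):
  L0 @0x37[31] → 0x40007  P=1,RW=1,US=1,PS=0
  L1 @0x40[12] → 0x44087  P=1,RW=1,US=1,PS=1
  ✓ 0x44F14 (huge @L1)  — 2 lookups
#2 VA=0x142000635 (r,kernel):
  L0 @0x37[5] → 0x46007  P=1,RW=1,US=1,PS=0
  L1 @0x46[16] → 0x47087  P=1,RW=1,US=1,PS=1
  ✓ 0x47635 (huge @L1)  — 2 lookups
#3 VA=0x80000E75 (r,kernel):
  L0 @0x37[2] → 0x4B087  P=1,RW=1,US=1,PS=1
  ✓ 0x4BE75 (huge @L0)  — 1 lookups
#4 VA=0x543419712 (r,kernel):
  L0 @0x37[21] → 0x4E007  P=1,RW=1,US=1,PS=0
  L1 @0x4E[26] → 0x4F007  P=1,RW=1,US=1,PS=0
  L2 @0x4F[25] → 0x51007  P=1,RW=1,US=1,PS=0
  ✓ 0x51712  — 3 lookups
#5 VA=0x243000EBC (r,kernel):
  L0 @0x37[9] → 0x52007  P=1,RW=1,US=1,PS=0
  L1 @0x52[24] → 0x56087  P=1,RW=1,US=1,PS=1
  ✓ 0x56EBC (huge @L1)  — 2 lookups

Entries read for #0: 3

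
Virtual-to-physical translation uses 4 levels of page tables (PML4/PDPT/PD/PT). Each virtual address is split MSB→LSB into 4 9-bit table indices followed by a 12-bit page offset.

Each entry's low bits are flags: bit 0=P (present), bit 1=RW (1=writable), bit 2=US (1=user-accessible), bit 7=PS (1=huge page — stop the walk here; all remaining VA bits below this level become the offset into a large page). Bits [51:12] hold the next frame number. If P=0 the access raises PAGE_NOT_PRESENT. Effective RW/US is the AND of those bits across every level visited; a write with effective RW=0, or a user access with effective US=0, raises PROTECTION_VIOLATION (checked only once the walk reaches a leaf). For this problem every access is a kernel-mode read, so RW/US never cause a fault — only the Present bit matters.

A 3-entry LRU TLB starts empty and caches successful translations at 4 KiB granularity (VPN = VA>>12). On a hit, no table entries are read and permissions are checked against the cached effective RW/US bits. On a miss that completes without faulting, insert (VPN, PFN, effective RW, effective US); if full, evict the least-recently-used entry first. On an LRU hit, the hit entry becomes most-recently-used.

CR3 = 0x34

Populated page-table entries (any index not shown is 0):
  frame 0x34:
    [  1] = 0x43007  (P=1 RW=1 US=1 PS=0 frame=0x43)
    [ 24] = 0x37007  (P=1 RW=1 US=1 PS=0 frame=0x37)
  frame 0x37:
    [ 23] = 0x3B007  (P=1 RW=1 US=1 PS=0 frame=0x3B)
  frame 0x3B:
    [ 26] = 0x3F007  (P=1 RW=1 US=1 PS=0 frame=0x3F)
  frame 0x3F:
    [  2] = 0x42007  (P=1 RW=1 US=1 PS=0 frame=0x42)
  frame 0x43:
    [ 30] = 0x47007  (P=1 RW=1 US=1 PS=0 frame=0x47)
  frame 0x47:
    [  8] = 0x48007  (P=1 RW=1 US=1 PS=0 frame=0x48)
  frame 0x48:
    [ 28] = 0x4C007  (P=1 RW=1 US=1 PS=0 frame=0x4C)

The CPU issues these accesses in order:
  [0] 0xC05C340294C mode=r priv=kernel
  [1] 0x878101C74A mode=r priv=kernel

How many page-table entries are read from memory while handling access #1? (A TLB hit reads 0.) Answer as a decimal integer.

Trace:
#0 VA=0xC05C340294C (r,kernel):
  L0 @0x34[24] → 0x37007  P=1,RW=1,US=1,PS=0
  L1 @0x37[23] → 0x3B007  P=1,RW=1,US=1,PS=0
  L2 @0x3B[26] → 0x3F007  P=1,RW=1,US=1,PS=0
  L3 @0x3F[2] → 0x42007  P=1,RW=1,US=1,PS=0
  ✓ 0x4294C  — 4 lookups
#1 VA=0x878101C74A (r,kernel):
  L0 @0x34[1] → 0x43007  P=1,RW=1,US=1,PS=0
  L1 @0x43[30] → 0x47007  P=1,RW=1,US=1,PS=0
  L2 @0x47[8] → 0x48007  P=1,RW=1,US=1,PS=0
  L3 @0x48[28] → 0x4C007  P=1,RW=1,US=1,PS=0
  ✓ 0x4C74A  — 4 lookups

Entries read for #1: 4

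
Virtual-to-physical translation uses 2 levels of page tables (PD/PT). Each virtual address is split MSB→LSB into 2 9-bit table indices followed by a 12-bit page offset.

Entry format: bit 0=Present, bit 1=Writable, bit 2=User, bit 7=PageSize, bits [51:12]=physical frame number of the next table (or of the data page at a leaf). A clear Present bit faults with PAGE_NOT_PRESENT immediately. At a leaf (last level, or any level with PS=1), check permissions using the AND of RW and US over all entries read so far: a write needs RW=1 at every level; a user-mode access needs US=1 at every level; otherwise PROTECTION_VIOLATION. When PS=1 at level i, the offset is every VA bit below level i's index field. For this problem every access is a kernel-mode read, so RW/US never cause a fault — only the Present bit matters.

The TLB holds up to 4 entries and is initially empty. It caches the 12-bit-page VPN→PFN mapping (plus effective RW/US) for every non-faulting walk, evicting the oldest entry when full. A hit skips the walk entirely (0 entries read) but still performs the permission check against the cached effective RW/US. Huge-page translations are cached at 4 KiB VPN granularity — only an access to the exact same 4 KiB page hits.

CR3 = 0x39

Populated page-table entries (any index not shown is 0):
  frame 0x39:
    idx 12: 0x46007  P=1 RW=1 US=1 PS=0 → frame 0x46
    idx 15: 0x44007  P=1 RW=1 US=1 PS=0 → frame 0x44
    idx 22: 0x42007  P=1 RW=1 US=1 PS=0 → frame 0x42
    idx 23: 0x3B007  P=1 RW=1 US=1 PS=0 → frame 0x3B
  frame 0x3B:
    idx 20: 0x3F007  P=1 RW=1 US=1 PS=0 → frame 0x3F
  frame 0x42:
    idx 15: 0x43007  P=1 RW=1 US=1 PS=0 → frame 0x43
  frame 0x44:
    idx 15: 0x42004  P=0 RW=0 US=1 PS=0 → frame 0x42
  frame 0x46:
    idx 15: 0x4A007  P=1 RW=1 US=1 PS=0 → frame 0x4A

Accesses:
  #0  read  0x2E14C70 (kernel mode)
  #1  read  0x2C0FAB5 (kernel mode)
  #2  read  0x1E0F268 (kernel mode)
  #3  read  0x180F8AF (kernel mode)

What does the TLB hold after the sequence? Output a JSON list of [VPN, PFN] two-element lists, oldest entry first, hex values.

Walk each access:
#0 VA=0x2E14C70 (r,kernel):
  L0: frame=0x39 idx=23 entry=0x3B007 [P=1 RW=1 US=1 PS=0]
  L1: frame=0x3B idx=20 entry=0x3F007 [P=1 RW=1 US=1 PS=0]
  ✓ 0x3FC70  — 2 lookups
#1 VA=0x2C0FAB5 (r,kernel):
  L0: frame=0x39 idx=22 entry=0x42007 [P=1 RW=1 US=1 PS=0]
  L1: frame=0x42 idx=15 entry=0x43007 [P=1 RW=1 US=1 PS=0]
  ✓ 0x43AB5  — 2 lookups
#2 VA=0x1E0F268 (r,kernel):
  L0: frame=0x39 idx=15 entry=0x44007 [P=1 RW=1 US=1 PS=0]
  L1: frame=0x44 idx=15 entry=0x42004 [P=0 RW=0 US=1 PS=0]
  → PAGE_NOT_PRESENT  (2 entries read)
#3 VA=0x180F8AF (r,kernel):
  L0: frame=0x39 idx=12 entry=0x46007 [P=1 RW=1 US=1 PS=0]
  L1: frame=0x46 idx=15 entry=0x4A007 [P=1 RW=1 US=1 PS=0]
  ✓ 0x4A8AF  — 2 lookups

TLB: [["0x2E14", "0x3F"], ["0x2C0F", "0x43"], ["0x180F", "0x4A"]]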